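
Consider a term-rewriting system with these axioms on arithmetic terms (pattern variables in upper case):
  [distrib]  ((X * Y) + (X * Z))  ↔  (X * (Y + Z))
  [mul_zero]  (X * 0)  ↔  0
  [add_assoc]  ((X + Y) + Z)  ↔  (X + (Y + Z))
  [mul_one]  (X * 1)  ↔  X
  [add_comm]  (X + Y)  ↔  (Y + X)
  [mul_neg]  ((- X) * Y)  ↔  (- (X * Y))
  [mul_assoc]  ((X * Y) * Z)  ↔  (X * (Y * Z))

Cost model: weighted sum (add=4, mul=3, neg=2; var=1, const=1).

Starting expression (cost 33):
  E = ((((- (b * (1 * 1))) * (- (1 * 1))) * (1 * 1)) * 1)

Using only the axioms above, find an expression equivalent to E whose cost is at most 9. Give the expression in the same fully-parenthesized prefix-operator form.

((- b) * (- 1))   [cost 9]

(1) (1 * 1)  =[mul_one →]=  1    ⊢ ((((- (b * 1)) * (- (1 * 1))) * (1 * 1)) * 1)
(2) (1 * 1)  =[mul_one →]=  1    ⊢ ((((- (b * 1)) * (- (1 * 1))) * 1) * 1)
(3) (((- (b * 1)) * (- (1 * 1))) * 1)  =[mul_one →]=  ((- (b * 1)) * (- (1 * 1)))    ⊢ (((- (b * 1)) * (- (1 * 1))) * 1)
(4) (((- (b * 1)) * (- (1 * 1))) * 1)  =[mul_one →]=  ((- (b * 1)) * (- (1 * 1)))
(5) (1 * 1)  =[mul_one →]=  1    ⊢ ((- (b * 1)) * (- 1))
(6) (b * 1)  =[mul_one →]=  b    ⊢ cost 9, within 9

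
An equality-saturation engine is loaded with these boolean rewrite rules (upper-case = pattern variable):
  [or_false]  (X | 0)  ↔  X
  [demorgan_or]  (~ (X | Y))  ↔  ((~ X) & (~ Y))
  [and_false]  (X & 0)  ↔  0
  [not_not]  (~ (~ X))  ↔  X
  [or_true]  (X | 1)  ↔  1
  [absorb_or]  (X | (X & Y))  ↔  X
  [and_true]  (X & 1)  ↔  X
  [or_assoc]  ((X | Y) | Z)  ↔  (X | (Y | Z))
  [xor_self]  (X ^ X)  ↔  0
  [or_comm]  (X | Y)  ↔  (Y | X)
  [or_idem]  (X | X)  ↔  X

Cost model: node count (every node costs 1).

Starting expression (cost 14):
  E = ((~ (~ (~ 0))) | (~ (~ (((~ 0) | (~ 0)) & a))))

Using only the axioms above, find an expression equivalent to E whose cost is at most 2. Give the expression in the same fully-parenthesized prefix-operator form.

1. [or_idem →] ((~ 0) | (~ 0))  →  (~ 0);  E = ((~ (~ (~ 0))) | (~ (~ ((~ 0) & a))))
2. [not_not →] (~ (~ 0))  →  0;  E = ((~ 0) | (~ (~ ((~ 0) & a))))
3. [not_not →] (~ (~ ((~ 0) & a)))  →  ((~ 0) & a);  E = ((~ 0) | ((~ 0) & a))
4. [absorb_or →] ((~ 0) | ((~ 0) & a))  →  (~ 0);  cost 2 ≤ 2, done

(~ 0)   [cost 2]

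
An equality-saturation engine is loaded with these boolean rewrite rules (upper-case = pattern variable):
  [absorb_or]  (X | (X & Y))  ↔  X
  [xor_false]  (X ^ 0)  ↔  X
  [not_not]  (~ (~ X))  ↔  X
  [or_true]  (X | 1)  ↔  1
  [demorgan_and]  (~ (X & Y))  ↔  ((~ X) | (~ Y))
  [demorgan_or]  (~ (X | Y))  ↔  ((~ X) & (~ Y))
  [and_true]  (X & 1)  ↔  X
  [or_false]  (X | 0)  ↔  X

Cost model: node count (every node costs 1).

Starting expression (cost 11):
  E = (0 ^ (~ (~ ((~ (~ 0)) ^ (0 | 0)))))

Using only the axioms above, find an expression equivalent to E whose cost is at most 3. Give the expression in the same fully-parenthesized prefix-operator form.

1. [not_not →] (~ (~ ((~ (~ 0)) ^ (0 | 0))))  →  ((~ (~ 0)) ^ (0 | 0));  E = (0 ^ ((~ (~ 0)) ^ (0 | 0)))
2. [or_false →] (0 | 0)  →  0;  E = (0 ^ ((~ (~ 0)) ^ 0))
3. [not_not →] (~ (~ 0))  →  0;  E = (0 ^ (0 ^ 0))
4. [xor_false →] (0 ^ 0)  →  0;  cost 3 ≤ 3, done

(0 ^ 0)   [cost 3]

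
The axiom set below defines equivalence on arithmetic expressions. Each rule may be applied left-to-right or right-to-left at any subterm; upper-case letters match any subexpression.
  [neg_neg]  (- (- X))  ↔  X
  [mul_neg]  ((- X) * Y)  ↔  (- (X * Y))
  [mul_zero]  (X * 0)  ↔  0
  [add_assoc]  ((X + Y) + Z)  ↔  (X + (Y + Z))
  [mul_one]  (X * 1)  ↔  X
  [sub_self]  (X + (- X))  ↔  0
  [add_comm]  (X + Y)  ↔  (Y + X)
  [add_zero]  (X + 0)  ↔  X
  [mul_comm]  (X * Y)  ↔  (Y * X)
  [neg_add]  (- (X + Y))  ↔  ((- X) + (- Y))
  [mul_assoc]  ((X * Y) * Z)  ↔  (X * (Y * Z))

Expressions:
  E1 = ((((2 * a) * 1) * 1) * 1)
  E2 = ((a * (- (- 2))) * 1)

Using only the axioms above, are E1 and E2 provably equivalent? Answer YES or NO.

YES

1. [mul_one →] (((2 * a) * 1) * 1)  →  ((2 * a) * 1);  E1 = (((2 * a) * 1) * 1)
2. [mul_one →] (((2 * a) * 1) * 1)  →  ((2 * a) * 1)
3. [mul_one →] ((2 * a) * 1)  →  (2 * a)
4. [neg_neg ←] 2  →  (- (- 2));  E1 = ((- (- 2)) * a)
5. [mul_one ←] ((- (- 2)) * a)  →  (((- (- 2)) * a) * 1)
6. [mul_comm →] ((- (- 2)) * a)  →  (a * (- (- 2)));  this is E2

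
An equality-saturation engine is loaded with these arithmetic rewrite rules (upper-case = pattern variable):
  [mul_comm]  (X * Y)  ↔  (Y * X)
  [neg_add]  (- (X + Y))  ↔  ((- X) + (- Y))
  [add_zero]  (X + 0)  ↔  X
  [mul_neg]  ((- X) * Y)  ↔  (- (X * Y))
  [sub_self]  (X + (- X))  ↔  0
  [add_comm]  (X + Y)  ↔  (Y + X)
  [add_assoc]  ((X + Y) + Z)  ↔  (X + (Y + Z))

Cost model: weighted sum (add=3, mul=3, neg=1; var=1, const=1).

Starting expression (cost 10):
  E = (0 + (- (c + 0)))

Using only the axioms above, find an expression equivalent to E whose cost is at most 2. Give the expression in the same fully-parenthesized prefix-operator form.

(- c)   [cost 2]

(1) (0 + (- (c + 0)))  =[add_comm →]=  ((- (c + 0)) + 0)
(2) (c + 0)  =[add_zero →]=  c    ⊢ ((- c) + 0)
(3) ((- c) + 0)  =[add_zero →]=  (- c)    ⊢ cost 2, within 2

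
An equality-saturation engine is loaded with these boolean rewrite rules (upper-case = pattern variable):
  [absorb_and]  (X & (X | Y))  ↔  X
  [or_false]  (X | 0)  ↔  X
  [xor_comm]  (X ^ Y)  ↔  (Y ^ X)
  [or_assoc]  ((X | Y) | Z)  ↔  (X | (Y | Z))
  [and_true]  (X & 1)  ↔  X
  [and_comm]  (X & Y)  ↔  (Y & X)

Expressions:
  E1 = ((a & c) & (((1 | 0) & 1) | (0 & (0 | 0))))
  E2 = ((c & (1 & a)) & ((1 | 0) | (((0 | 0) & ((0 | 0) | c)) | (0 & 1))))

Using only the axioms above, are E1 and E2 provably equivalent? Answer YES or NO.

(1) ((1 | 0) & 1)  =[and_true →]=  (1 | 0)    ⊢ ((a & c) & ((1 | 0) | (0 & (0 | 0))))
(2) (0 & (0 | 0))  =[absorb_and →]=  0    ⊢ ((a & c) & ((1 | 0) | 0))
(3) (1 | 0)  =[or_false →]=  1    ⊢ ((a & c) & (1 | 0))
(4) a  =[and_true ←]=  (a & 1)    ⊢ (((a & 1) & c) & (1 | 0))
(5) ((a & 1) & c)  =[and_comm →]=  (c & (a & 1))    ⊢ ((c & (a & 1)) & (1 | 0))
(6) 0  =[or_false ←]=  (0 | 0)    ⊢ ((c & (a & 1)) & (1 | (0 | 0)))
(7) 0  =[and_true ←]=  (0 & 1)    ⊢ ((c & (a & 1)) & (1 | (0 | (0 & 1))))
(8) 1  =[or_false ←]=  (1 | 0)    ⊢ ((c & (a & 1)) & ((1 | 0) | (0 | (0 & 1))))
(9) 0  =[or_false ←]=  (0 | 0)    ⊢ ((c & (a & 1)) & ((1 | 0) | ((0 | 0) | (0 & 1))))
(10) (a & 1)  =[and_comm →]=  (1 & a)    ⊢ ((c & (1 & a)) & ((1 | 0) | ((0 | 0) | (0 & 1))))
(11) (0 | 0)  =[absorb_and ←]=  ((0 | 0) & ((0 | 0) | c))    ⊢ E2

YES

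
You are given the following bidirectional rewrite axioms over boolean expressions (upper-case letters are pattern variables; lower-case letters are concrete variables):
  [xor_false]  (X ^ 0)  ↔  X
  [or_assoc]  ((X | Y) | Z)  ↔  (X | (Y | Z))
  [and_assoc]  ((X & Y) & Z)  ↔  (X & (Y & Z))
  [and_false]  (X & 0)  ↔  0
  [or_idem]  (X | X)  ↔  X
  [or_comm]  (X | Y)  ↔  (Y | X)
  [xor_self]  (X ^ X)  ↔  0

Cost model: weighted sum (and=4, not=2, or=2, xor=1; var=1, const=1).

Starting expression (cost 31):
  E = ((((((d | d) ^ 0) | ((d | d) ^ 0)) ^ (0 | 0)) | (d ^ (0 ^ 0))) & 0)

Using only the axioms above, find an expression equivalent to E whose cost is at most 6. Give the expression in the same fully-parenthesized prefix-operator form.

1. [or_idem →] (((d | d) ^ 0) | ((d | d) ^ 0))  →  ((d | d) ^ 0);  E = (((((d | d) ^ 0) ^ (0 | 0)) | (d ^ (0 ^ 0))) & 0)
2. [or_idem →] (d | d)  →  d;  E = ((((d ^ 0) ^ (0 | 0)) | (d ^ (0 ^ 0))) & 0)
3. [xor_false →] (0 ^ 0)  →  0;  E = ((((d ^ 0) ^ (0 | 0)) | (d ^ 0)) & 0)
4. [or_idem →] (0 | 0)  →  0;  E = ((((d ^ 0) ^ 0) | (d ^ 0)) & 0)
5. [xor_false →] (d ^ 0)  →  d;  E = (((d ^ 0) | (d ^ 0)) & 0)
6. [or_idem →] ((d ^ 0) | (d ^ 0))  →  (d ^ 0);  E = ((d ^ 0) & 0)
7. [xor_false →] (d ^ 0)  →  d;  cost 6 ≤ 6, done

(d & 0)   [cost 6]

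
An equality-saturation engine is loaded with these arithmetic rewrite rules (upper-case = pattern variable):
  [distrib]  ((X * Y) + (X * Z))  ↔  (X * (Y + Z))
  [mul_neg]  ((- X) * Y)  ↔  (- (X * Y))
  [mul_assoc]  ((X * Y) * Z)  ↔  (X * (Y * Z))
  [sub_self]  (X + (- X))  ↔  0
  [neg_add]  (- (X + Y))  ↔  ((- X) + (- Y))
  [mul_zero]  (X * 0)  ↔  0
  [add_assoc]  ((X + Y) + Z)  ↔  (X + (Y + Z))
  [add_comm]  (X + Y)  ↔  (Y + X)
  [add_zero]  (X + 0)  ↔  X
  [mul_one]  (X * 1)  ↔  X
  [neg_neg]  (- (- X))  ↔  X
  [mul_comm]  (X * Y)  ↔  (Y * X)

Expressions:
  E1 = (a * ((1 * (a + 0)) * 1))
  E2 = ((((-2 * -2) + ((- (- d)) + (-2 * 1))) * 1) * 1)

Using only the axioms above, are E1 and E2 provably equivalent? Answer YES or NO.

NO

All listed rules preserve value, hence provable equivalence implies equal values everywhere; look for a separating assignment.
a=0, d=0 gives E1 ↦ 0, E2 ↦ 2; values differ ⇒ not provably equivalent.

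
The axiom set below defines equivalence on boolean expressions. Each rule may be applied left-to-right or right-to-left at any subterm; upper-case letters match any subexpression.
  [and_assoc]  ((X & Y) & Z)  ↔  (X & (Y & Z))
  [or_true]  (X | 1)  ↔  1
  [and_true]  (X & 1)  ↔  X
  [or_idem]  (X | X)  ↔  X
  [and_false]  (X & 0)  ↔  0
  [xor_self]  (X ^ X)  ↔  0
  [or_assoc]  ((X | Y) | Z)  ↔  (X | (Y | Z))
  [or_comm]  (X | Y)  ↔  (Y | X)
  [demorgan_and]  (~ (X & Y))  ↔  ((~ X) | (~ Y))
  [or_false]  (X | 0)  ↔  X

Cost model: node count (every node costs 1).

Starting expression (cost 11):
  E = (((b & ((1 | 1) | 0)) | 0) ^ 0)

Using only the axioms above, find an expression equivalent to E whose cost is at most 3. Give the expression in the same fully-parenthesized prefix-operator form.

(b ^ 0)   [cost 3]

1. [or_false →] ((b & ((1 | 1) | 0)) | 0)  →  (b & ((1 | 1) | 0));  E = ((b & ((1 | 1) | 0)) ^ 0)
2. [or_false →] ((1 | 1) | 0)  →  (1 | 1);  E = ((b & (1 | 1)) ^ 0)
3. [or_idem →] (1 | 1)  →  1;  E = ((b & 1) ^ 0)
4. [and_true →] (b & 1)  →  b;  cost 3 ≤ 3, done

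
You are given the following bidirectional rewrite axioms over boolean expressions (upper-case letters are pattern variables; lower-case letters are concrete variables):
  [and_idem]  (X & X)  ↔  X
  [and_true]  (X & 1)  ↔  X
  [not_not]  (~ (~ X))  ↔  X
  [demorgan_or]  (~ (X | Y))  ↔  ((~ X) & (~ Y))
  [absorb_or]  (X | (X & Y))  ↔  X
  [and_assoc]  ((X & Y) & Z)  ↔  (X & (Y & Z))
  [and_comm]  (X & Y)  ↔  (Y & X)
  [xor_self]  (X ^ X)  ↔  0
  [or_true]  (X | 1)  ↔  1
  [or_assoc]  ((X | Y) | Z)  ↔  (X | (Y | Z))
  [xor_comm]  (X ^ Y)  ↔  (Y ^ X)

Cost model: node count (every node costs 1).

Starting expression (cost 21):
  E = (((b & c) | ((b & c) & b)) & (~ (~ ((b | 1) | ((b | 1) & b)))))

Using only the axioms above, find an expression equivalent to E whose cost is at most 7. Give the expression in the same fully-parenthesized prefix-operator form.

step 1: not_not (→) rewrites (~ (~ ((b | 1) | ((b | 1) & b)))) into ((b | 1) | ((b | 1) & b)), now (((b & c) | ((b & c) & b)) & ((b | 1) | ((b | 1) & b)))
step 2: absorb_or (→) rewrites ((b & c) | ((b & c) & b)) into (b & c), now ((b & c) & ((b | 1) | ((b | 1) & b)))
step 3: absorb_or (→) rewrites ((b | 1) | ((b | 1) & b)) into (b | 1), reaching cost 7 (bound 7)

((b & c) & (b | 1))   [cost 7]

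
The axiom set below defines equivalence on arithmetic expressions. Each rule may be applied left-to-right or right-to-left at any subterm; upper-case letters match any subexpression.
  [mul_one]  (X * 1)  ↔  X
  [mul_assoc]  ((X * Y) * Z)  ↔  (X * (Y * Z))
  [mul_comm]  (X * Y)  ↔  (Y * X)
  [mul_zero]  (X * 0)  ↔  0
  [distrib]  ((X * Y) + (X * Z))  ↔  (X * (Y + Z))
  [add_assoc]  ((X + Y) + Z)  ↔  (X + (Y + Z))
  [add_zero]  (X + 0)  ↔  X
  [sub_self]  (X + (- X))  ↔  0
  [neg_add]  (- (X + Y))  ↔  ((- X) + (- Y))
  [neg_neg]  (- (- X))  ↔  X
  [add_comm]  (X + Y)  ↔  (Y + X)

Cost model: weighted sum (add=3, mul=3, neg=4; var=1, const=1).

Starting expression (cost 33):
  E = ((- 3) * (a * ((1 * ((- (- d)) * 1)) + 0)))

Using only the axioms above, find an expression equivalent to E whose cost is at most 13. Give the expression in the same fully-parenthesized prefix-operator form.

1. [neg_neg →] (- (- d))  →  d;  E = ((- 3) * (a * ((1 * (d * 1)) + 0)))
2. [mul_comm →] (1 * (d * 1))  →  ((d * 1) * 1);  E = ((- 3) * (a * (((d * 1) * 1) + 0)))
3. [mul_one →] ((d * 1) * 1)  →  (d * 1);  E = ((- 3) * (a * ((d * 1) + 0)))
4. [add_zero →] ((d * 1) + 0)  →  (d * 1);  E = ((- 3) * (a * (d * 1)))
5. [mul_one →] (d * 1)  →  d;  cost 13 ≤ 13, done

((- 3) * (a * d))   [cost 13]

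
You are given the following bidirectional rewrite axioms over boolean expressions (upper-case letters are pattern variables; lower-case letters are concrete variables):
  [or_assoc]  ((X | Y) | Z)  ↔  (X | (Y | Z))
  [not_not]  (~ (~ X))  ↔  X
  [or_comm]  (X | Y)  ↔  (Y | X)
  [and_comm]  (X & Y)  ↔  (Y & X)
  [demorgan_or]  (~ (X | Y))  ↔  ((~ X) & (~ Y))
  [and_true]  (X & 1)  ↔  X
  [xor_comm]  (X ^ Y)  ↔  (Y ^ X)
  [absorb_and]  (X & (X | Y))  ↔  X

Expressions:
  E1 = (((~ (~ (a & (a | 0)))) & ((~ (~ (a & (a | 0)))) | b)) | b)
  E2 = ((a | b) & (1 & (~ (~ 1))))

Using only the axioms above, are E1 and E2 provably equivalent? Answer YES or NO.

YES

1. [absorb_and →] ((~ (~ (a & (a | 0)))) & ((~ (~ (a & (a | 0)))) | b))  →  (~ (~ (a & (a | 0))));  E1 = ((~ (~ (a & (a | 0)))) | b)
2. [not_not →] (~ (~ (a & (a | 0))))  →  (a & (a | 0));  E1 = ((a & (a | 0)) | b)
3. [absorb_and →] (a & (a | 0))  →  a;  E1 = (a | b)
4. [and_true ←] (a | b)  →  ((a | b) & 1)
5. [and_true ←] 1  →  (1 & 1);  E1 = ((a | b) & (1 & 1))
6. [not_not ←] 1  →  (~ (~ 1));  this is E2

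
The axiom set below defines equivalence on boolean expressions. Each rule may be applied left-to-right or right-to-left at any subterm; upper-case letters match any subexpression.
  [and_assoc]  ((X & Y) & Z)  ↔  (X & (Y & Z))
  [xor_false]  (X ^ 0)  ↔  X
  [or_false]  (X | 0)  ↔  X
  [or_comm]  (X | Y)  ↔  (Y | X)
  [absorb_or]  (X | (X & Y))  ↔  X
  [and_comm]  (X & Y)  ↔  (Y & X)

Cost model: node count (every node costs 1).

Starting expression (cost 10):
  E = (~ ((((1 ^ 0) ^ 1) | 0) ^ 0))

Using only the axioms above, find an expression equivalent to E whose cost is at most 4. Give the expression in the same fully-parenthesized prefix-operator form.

(~ (1 ^ 1))   [cost 4]

1. [or_false →] (((1 ^ 0) ^ 1) | 0)  →  ((1 ^ 0) ^ 1);  E = (~ (((1 ^ 0) ^ 1) ^ 0))
2. [xor_false →] (((1 ^ 0) ^ 1) ^ 0)  →  ((1 ^ 0) ^ 1);  E = (~ ((1 ^ 0) ^ 1))
3. [xor_false →] (1 ^ 0)  →  1;  cost 4 ≤ 4, done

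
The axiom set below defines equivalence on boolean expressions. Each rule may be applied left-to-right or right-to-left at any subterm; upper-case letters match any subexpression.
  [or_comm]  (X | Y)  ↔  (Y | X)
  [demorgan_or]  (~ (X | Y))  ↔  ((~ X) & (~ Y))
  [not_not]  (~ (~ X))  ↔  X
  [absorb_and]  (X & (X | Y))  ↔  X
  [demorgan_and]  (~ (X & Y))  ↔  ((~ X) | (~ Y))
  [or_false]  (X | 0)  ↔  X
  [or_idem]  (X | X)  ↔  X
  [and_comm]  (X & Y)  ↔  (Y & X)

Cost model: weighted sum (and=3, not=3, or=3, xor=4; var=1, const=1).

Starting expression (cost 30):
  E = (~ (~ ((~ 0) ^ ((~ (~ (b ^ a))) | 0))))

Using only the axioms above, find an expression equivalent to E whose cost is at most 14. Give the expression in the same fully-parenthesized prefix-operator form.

1. [not_not →] (~ (~ ((~ 0) ^ ((~ (~ (b ^ a))) | 0))))  →  ((~ 0) ^ ((~ (~ (b ^ a))) | 0))
2. [or_false →] ((~ (~ (b ^ a))) | 0)  →  (~ (~ (b ^ a)));  E = ((~ 0) ^ (~ (~ (b ^ a))))
3. [not_not →] (~ (~ (b ^ a)))  →  (b ^ a);  cost 14 ≤ 14, done

((~ 0) ^ (b ^ a))   [cost 14]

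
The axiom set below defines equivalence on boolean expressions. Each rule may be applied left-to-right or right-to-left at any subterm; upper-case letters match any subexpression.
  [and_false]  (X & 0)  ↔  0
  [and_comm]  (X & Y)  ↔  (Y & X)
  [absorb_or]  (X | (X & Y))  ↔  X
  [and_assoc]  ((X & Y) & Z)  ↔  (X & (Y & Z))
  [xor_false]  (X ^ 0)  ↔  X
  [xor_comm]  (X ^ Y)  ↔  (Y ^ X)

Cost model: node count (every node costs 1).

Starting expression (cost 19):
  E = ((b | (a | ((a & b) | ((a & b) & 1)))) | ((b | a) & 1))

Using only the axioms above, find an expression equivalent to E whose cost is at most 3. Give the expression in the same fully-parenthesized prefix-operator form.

1. [absorb_or →] ((a & b) | ((a & b) & 1))  →  (a & b);  E = ((b | (a | (a & b))) | ((b | a) & 1))
2. [absorb_or →] (a | (a & b))  →  a;  E = ((b | a) | ((b | a) & 1))
3. [absorb_or →] ((b | a) | ((b | a) & 1))  →  (b | a);  cost 3 ≤ 3, done

(b | a)   [cost 3]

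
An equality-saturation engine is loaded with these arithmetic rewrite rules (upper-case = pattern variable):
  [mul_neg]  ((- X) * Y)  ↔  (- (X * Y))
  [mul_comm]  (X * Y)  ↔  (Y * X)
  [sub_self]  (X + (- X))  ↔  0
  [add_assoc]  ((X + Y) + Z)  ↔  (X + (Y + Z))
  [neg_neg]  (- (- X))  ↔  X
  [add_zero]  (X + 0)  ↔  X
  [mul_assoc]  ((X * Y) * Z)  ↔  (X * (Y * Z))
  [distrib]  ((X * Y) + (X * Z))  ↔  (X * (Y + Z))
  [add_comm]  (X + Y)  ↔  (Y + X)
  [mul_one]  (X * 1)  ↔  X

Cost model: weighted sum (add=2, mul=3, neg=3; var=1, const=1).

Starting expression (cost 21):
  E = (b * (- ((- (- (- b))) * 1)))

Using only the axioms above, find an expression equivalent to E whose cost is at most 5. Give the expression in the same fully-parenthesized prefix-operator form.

step 1: mul_one (→) rewrites ((- (- (- b))) * 1) into (- (- (- b))), now (b * (- (- (- (- b)))))
step 2: neg_neg (→) rewrites (- (- b)) into b, now (b * (- (- b)))
step 3: neg_neg (→) rewrites (- (- b)) into b, reaching cost 5 (bound 5)

(b * b)   [cost 5]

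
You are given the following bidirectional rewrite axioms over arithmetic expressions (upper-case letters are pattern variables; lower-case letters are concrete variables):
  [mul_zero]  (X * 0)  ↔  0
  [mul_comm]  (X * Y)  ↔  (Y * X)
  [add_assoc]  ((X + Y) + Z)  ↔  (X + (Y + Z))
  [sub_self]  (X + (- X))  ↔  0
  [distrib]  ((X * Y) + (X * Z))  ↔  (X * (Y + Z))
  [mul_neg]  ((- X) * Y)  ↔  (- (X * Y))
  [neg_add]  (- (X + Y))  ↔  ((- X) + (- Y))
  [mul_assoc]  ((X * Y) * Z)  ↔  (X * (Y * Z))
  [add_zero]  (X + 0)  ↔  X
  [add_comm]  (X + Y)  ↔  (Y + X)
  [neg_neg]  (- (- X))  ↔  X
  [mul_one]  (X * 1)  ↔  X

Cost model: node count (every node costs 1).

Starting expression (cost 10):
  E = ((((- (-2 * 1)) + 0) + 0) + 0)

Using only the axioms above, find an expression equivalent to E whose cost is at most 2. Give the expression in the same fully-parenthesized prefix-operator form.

(- -2)   [cost 2]

1. [add_zero →] ((- (-2 * 1)) + 0)  →  (- (-2 * 1));  E = (((- (-2 * 1)) + 0) + 0)
2. [mul_one →] (-2 * 1)  →  -2;  E = (((- -2) + 0) + 0)
3. [add_zero →] (((- -2) + 0) + 0)  →  ((- -2) + 0)
4. [add_zero →] ((- -2) + 0)  →  (- -2);  cost 2 ≤ 2, done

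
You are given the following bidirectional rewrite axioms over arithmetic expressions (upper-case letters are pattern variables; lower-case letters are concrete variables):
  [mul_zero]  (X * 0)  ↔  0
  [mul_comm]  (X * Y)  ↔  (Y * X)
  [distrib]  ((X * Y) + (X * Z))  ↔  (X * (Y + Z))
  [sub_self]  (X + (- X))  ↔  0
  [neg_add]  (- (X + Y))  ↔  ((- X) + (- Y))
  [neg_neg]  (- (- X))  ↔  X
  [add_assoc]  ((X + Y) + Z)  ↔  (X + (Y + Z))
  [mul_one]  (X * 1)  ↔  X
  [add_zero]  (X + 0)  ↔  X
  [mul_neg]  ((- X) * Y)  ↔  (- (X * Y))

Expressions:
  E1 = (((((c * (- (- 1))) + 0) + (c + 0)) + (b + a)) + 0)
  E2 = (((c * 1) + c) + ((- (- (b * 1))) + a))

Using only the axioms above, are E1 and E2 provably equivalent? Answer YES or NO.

YES

(1) (- (- 1))  =[neg_neg →]=  1    ⊢ (((((c * 1) + 0) + (c + 0)) + (b + a)) + 0)
(2) ((c * 1) + 0)  =[add_zero →]=  (c * 1)    ⊢ ((((c * 1) + (c + 0)) + (b + a)) + 0)
(3) (c * 1)  =[mul_one →]=  c    ⊢ (((c + (c + 0)) + (b + a)) + 0)
(4) (c + 0)  =[add_zero →]=  c    ⊢ (((c + c) + (b + a)) + 0)
(5) (((c + c) + (b + a)) + 0)  =[add_zero →]=  ((c + c) + (b + a))
(6) c  =[mul_one ←]=  (c * 1)    ⊢ (((c * 1) + c) + (b + a))
(7) b  =[neg_neg ←]=  (- (- b))    ⊢ (((c * 1) + c) + ((- (- b)) + a))
(8) b  =[mul_one ←]=  (b * 1)    ⊢ E2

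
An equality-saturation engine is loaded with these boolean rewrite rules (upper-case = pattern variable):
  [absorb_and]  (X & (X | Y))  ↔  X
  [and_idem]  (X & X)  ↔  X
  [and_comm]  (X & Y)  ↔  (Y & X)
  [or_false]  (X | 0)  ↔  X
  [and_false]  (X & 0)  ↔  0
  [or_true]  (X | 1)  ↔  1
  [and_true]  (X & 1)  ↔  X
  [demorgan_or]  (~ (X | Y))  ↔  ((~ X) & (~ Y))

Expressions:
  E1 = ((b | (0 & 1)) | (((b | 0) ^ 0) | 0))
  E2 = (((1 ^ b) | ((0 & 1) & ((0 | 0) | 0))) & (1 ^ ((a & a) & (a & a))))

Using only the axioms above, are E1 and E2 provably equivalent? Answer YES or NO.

Every axiom is a valid identity, so a rewrite proof would force E1 and E2 to agree under every assignment.
At a=0, b=0: E1 = 0 but E2 = 1; they differ, so no derivation exists.

NO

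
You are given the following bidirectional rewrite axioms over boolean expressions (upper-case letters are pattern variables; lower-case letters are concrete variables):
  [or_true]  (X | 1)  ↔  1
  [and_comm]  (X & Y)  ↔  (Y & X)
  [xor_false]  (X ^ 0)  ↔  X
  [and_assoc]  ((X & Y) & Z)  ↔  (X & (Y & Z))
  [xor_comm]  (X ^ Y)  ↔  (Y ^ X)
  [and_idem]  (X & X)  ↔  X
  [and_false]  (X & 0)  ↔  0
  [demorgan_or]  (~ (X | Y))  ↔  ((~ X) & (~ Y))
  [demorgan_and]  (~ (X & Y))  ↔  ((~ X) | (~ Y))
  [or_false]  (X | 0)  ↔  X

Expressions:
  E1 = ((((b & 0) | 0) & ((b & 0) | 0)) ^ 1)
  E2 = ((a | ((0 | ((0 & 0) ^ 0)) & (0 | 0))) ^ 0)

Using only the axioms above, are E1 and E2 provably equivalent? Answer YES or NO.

The axioms are sound identities: if E1 ↔* E2 then E1 and E2 evaluate identically under any assignment.
Under a=0, b=0: E1 evaluates to 1, E2 to 0. Distinct ⇒ no rewrite sequence connects them.

NO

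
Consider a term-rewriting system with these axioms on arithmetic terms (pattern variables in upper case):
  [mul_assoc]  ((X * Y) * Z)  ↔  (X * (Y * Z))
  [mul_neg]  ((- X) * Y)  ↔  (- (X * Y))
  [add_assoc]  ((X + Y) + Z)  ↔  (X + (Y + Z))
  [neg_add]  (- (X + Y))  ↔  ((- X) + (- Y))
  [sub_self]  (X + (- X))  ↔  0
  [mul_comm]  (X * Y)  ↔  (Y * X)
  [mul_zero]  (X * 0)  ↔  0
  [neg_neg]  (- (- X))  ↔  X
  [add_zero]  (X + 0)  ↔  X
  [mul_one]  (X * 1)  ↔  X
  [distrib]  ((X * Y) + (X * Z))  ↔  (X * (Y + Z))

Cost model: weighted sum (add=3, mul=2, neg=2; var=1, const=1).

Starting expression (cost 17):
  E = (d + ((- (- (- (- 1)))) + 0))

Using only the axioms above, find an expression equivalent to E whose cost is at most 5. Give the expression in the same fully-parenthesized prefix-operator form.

(1) ((- (- (- (- 1)))) + 0)  =[add_zero →]=  (- (- (- (- 1))))    ⊢ (d + (- (- (- (- 1)))))
(2) (- (- (- (- 1))))  =[neg_neg →]=  (- (- 1))    ⊢ (d + (- (- 1)))
(3) (- (- 1))  =[neg_neg →]=  1    ⊢ cost 5, within 5

(d + 1)   [cost 5]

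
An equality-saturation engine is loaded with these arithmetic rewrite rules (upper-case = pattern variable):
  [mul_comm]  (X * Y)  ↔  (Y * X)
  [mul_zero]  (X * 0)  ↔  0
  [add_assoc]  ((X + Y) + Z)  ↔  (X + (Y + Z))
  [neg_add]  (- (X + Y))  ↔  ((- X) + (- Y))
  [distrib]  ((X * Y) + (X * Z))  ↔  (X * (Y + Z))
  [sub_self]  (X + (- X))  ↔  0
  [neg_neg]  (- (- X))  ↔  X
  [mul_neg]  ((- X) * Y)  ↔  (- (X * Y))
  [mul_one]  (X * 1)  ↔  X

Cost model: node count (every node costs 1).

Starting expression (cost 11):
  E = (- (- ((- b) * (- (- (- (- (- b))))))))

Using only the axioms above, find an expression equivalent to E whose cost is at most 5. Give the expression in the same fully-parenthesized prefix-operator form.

step 1: neg_neg (→) rewrites (- (- (- (- b)))) into (- (- b)), now (- (- ((- b) * (- (- (- b))))))
step 2: neg_neg (→) rewrites (- (- ((- b) * (- (- (- b)))))) into ((- b) * (- (- (- b))))
step 3: neg_neg (→) rewrites (- (- (- b))) into (- b), reaching cost 5 (bound 5)

((- b) * (- b))   [cost 5]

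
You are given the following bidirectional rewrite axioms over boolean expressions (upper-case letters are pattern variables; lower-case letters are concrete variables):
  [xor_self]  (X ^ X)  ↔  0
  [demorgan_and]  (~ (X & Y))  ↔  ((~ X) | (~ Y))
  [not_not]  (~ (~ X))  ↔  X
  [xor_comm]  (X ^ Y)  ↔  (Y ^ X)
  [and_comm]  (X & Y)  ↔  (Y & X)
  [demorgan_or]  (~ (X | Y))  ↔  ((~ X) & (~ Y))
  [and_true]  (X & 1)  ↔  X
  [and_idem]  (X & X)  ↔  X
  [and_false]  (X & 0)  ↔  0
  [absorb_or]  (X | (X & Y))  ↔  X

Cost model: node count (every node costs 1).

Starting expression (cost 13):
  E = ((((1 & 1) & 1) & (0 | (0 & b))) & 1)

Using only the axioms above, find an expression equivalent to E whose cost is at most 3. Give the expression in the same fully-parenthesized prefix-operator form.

(1 & 0)   [cost 3]

(1) ((((1 & 1) & 1) & (0 | (0 & b))) & 1)  =[and_true →]=  (((1 & 1) & 1) & (0 | (0 & b)))
(2) (1 & 1)  =[and_true →]=  1    ⊢ ((1 & 1) & (0 | (0 & b)))
(3) (1 & 1)  =[and_true →]=  1    ⊢ (1 & (0 | (0 & b)))
(4) (0 | (0 & b))  =[absorb_or →]=  0    ⊢ cost 3, within 3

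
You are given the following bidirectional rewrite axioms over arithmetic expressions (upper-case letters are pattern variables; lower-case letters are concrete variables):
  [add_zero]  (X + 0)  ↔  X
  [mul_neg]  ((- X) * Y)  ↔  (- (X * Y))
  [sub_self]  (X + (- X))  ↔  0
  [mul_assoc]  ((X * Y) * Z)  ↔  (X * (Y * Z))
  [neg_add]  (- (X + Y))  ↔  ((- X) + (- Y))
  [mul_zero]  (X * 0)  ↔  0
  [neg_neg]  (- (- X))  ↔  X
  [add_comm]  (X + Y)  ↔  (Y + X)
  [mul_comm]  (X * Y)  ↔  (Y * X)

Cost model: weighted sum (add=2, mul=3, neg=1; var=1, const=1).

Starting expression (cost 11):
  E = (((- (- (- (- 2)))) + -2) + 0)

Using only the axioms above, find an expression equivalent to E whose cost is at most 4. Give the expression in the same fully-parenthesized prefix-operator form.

(2 + -2)   [cost 4]

1. [neg_neg →] (- (- (- (- 2))))  →  (- (- 2));  E = (((- (- 2)) + -2) + 0)
2. [neg_neg →] (- (- 2))  →  2;  E = ((2 + -2) + 0)
3. [add_zero →] ((2 + -2) + 0)  →  (2 + -2);  cost 4 ≤ 4, done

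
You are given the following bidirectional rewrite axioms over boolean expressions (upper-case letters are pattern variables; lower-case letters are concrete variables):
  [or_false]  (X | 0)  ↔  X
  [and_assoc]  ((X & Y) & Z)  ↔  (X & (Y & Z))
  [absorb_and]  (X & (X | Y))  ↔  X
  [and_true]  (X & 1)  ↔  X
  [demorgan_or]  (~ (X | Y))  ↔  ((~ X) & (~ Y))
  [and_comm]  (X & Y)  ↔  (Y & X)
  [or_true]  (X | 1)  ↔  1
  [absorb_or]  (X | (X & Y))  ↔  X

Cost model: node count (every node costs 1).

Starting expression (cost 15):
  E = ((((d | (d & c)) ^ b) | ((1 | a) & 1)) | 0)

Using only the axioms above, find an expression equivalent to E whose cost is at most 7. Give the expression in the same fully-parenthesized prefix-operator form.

((d ^ b) | (1 | a))   [cost 7]

1. [or_false →] ((((d | (d & c)) ^ b) | ((1 | a) & 1)) | 0)  →  (((d | (d & c)) ^ b) | ((1 | a) & 1))
2. [absorb_or →] (d | (d & c))  →  d;  E = ((d ^ b) | ((1 | a) & 1))
3. [and_true →] ((1 | a) & 1)  →  (1 | a);  cost 7 ≤ 7, done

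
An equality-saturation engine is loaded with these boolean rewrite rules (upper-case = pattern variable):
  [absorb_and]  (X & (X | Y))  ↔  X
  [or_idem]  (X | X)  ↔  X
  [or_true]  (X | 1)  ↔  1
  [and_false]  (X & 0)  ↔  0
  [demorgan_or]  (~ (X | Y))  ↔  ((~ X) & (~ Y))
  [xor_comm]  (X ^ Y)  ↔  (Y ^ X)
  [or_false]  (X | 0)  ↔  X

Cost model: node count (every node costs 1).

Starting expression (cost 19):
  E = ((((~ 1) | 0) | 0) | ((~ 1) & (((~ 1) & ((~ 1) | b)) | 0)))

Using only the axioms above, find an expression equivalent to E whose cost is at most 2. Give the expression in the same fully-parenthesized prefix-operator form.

1. [absorb_and →] ((~ 1) & ((~ 1) | b))  →  (~ 1);  E = ((((~ 1) | 0) | 0) | ((~ 1) & ((~ 1) | 0)))
2. [absorb_and →] ((~ 1) & ((~ 1) | 0))  →  (~ 1);  E = ((((~ 1) | 0) | 0) | (~ 1))
3. [or_false →] ((~ 1) | 0)  →  (~ 1);  E = (((~ 1) | 0) | (~ 1))
4. [or_false →] ((~ 1) | 0)  →  (~ 1);  E = ((~ 1) | (~ 1))
5. [or_idem →] ((~ 1) | (~ 1))  →  (~ 1);  cost 2 ≤ 2, done

(~ 1)   [cost 2]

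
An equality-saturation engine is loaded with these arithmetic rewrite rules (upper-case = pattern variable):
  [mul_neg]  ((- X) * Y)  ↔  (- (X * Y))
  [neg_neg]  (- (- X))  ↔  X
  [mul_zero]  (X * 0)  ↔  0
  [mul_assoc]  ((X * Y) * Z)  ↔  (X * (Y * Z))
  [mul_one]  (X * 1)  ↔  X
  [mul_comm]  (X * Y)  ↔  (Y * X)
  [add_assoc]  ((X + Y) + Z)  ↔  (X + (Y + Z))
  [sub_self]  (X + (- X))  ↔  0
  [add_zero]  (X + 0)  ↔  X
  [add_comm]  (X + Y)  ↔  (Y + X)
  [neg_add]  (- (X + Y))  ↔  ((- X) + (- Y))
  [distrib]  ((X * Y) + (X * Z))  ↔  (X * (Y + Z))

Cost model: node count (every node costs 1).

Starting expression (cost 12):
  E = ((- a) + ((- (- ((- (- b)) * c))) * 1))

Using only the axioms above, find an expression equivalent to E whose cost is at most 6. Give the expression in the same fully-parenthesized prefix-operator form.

((- a) + (b * c))   [cost 6]

(1) (- (- b))  =[neg_neg →]=  b    ⊢ ((- a) + ((- (- (b * c))) * 1))
(2) ((- (- (b * c))) * 1)  =[mul_one →]=  (- (- (b * c)))    ⊢ ((- a) + (- (- (b * c))))
(3) (- (- (b * c)))  =[neg_neg →]=  (b * c)    ⊢ cost 6, within 6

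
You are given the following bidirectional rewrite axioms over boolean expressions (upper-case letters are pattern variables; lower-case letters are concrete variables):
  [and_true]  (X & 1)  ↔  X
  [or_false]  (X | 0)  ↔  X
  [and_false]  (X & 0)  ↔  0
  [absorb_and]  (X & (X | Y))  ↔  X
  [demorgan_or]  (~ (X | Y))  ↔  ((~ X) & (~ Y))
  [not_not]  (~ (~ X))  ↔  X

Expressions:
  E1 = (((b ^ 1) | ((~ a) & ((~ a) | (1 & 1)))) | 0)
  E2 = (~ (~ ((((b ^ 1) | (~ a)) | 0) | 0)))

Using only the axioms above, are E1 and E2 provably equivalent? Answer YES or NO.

1. [and_true →] (1 & 1)  →  1;  E1 = (((b ^ 1) | ((~ a) & ((~ a) | 1))) | 0)
2. [or_false →] (((b ^ 1) | ((~ a) & ((~ a) | 1))) | 0)  →  ((b ^ 1) | ((~ a) & ((~ a) | 1)))
3. [absorb_and →] ((~ a) & ((~ a) | 1))  →  (~ a);  E1 = ((b ^ 1) | (~ a))
4. [not_not ←] ((b ^ 1) | (~ a))  →  (~ (~ ((b ^ 1) | (~ a))))
5. [or_false ←] ((b ^ 1) | (~ a))  →  (((b ^ 1) | (~ a)) | 0);  E1 = (~ (~ (((b ^ 1) | (~ a)) | 0)))
6. [or_false ←] ((b ^ 1) | (~ a))  →  (((b ^ 1) | (~ a)) | 0);  this is E2

YES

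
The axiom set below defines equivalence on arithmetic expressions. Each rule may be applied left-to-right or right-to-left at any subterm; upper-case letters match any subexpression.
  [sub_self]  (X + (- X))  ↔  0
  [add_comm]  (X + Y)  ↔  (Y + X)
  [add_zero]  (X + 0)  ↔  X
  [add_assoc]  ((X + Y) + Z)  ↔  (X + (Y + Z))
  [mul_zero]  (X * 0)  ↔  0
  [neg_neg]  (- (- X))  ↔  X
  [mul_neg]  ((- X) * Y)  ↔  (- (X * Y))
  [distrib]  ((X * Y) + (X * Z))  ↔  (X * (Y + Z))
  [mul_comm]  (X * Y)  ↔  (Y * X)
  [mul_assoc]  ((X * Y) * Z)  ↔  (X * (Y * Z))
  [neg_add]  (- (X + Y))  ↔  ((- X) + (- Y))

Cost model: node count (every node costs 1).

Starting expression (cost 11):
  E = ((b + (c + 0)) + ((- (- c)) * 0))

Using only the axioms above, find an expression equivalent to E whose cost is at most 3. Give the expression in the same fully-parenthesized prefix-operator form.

(b + c)   [cost 3]

(1) (- (- c))  =[neg_neg →]=  c    ⊢ ((b + (c + 0)) + (c * 0))
(2) (c * 0)  =[mul_zero →]=  0    ⊢ ((b + (c + 0)) + 0)
(3) (c + 0)  =[add_zero →]=  c    ⊢ ((b + c) + 0)
(4) ((b + c) + 0)  =[add_zero →]=  (b + c)    ⊢ cost 3, within 3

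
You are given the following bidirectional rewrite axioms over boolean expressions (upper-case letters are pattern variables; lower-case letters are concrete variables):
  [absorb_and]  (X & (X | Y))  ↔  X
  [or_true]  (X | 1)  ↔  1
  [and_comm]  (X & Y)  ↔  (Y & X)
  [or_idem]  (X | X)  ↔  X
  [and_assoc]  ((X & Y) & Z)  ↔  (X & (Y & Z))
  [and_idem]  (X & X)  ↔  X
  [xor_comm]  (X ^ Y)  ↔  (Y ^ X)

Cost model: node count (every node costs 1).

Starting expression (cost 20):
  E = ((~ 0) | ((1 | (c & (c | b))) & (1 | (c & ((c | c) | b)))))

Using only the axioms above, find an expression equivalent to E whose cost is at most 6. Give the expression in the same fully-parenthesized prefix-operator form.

step 1: or_idem (→) rewrites (c | c) into c, now ((~ 0) | ((1 | (c & (c | b))) & (1 | (c & (c | b)))))
step 2: and_idem (→) rewrites ((1 | (c & (c | b))) & (1 | (c & (c | b)))) into (1 | (c & (c | b))), now ((~ 0) | (1 | (c & (c | b))))
step 3: absorb_and (→) rewrites (c & (c | b)) into c, reaching cost 6 (bound 6)

((~ 0) | (1 | c))   [cost 6]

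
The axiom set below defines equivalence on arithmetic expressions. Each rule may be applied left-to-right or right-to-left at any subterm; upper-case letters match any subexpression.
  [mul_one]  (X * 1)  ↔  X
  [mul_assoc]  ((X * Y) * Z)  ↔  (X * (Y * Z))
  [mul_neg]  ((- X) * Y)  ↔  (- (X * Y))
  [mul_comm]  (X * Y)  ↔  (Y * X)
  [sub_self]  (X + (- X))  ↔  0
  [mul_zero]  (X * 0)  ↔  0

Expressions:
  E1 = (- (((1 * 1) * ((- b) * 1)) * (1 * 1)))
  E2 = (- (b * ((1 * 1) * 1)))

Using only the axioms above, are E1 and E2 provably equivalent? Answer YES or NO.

NO

Every axiom is a valid identity, so a rewrite proof would force E1 and E2 to agree under every assignment.
At b=1: E1 = 1 but E2 = -1; they differ, so no derivation exists.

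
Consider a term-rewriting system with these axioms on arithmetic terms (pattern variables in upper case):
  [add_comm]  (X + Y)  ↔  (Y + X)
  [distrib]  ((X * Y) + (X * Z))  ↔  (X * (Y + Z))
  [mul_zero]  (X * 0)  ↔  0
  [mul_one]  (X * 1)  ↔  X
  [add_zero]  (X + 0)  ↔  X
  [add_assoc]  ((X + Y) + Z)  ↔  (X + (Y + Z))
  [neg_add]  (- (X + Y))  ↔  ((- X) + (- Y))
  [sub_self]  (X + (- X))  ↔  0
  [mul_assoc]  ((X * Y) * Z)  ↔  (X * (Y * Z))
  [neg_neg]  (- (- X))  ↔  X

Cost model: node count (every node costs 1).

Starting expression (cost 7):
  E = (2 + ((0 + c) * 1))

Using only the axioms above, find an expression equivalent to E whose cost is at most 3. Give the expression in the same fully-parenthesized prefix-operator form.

step 1: mul_one (→) rewrites ((0 + c) * 1) into (0 + c), now (2 + (0 + c))
step 2: add_comm (→) rewrites (0 + c) into (c + 0), now (2 + (c + 0))
step 3: add_zero (→) rewrites (c + 0) into c, reaching cost 3 (bound 3)

(2 + c)   [cost 3]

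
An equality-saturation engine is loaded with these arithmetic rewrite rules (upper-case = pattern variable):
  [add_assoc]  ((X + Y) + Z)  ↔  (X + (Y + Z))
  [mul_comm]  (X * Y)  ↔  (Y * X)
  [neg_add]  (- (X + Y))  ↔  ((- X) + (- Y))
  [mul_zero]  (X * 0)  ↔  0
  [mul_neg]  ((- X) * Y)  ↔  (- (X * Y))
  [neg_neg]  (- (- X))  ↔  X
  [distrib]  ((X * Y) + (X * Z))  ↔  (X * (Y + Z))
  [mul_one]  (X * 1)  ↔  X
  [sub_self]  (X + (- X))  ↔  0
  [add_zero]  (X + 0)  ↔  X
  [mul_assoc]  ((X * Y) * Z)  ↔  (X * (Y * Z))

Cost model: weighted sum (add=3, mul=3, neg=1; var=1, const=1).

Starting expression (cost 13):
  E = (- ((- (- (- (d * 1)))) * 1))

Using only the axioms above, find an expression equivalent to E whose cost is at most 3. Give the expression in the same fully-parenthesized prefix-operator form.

(- (- d))   [cost 3]

step 1: mul_one (→) rewrites (d * 1) into d, now (- ((- (- (- d))) * 1))
step 2: mul_one (→) rewrites ((- (- (- d))) * 1) into (- (- (- d))), now (- (- (- (- d))))
step 3: neg_neg (→) rewrites (- (- (- d))) into (- d), reaching cost 3 (bound 3)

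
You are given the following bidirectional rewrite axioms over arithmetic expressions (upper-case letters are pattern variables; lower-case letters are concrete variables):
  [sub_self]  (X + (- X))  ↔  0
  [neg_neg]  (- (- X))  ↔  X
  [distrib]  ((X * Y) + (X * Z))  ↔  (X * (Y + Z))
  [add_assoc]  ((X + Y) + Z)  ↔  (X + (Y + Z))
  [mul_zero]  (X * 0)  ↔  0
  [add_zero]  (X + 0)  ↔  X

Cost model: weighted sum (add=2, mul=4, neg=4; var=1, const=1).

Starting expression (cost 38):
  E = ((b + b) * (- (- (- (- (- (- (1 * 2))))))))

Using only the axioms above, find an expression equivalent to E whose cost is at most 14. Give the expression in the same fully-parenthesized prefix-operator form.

step 1: neg_neg (→) rewrites (- (- (- (- (- (- (1 * 2))))))) into (- (- (- (- (1 * 2))))), now ((b + b) * (- (- (- (- (1 * 2))))))
step 2: neg_neg (→) rewrites (- (- (1 * 2))) into (1 * 2), now ((b + b) * (- (- (1 * 2))))
step 3: neg_neg (→) rewrites (- (- (1 * 2))) into (1 * 2), reaching cost 14 (bound 14)

((b + b) * (1 * 2))   [cost 14]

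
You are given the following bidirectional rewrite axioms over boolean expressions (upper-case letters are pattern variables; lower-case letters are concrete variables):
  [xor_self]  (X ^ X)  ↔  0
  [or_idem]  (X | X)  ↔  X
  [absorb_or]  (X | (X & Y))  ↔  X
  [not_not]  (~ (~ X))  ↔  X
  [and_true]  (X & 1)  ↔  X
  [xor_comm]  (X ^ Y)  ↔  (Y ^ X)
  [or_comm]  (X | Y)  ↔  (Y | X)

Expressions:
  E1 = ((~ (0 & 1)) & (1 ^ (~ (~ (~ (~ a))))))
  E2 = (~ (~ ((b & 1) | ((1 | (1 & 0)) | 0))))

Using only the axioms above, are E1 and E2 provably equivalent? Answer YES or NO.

The axioms are sound identities: if E1 ↔* E2 then E1 and E2 evaluate identically under any assignment.
Under a=1, b=0: E1 evaluates to 0, E2 to 1. Distinct ⇒ no rewrite sequence connects them.

NO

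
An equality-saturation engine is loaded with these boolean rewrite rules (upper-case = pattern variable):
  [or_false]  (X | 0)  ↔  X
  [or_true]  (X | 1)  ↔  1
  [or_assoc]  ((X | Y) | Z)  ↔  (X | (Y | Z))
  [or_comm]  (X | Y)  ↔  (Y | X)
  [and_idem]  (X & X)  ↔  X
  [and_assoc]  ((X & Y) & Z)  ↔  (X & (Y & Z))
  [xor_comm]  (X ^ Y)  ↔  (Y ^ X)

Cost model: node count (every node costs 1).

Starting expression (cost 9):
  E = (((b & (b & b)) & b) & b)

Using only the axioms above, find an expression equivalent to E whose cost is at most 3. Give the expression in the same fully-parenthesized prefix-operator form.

(1) (b & b)  =[and_idem →]=  b    ⊢ (((b & b) & b) & b)
(2) (((b & b) & b) & b)  =[and_assoc →]=  ((b & b) & (b & b))
(3) ((b & b) & (b & b))  =[and_idem →]=  (b & b)    ⊢ cost 3, within 3

(b & b)   [cost 3]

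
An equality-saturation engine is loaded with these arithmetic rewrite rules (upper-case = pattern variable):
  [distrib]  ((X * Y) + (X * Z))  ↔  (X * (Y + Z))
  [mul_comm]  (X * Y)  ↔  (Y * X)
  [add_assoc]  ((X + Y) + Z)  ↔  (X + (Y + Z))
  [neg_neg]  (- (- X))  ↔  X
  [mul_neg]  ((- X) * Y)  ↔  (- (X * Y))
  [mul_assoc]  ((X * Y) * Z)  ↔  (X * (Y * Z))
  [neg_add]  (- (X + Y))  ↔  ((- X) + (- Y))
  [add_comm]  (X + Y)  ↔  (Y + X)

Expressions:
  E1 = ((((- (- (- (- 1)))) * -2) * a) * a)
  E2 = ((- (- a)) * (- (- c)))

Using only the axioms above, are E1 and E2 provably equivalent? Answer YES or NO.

NO

All listed rules preserve value, hence provable equivalence implies equal values everywhere; look for a separating assignment.
a=1, c=0 gives E1 ↦ -2, E2 ↦ 0; values differ ⇒ not provably equivalent.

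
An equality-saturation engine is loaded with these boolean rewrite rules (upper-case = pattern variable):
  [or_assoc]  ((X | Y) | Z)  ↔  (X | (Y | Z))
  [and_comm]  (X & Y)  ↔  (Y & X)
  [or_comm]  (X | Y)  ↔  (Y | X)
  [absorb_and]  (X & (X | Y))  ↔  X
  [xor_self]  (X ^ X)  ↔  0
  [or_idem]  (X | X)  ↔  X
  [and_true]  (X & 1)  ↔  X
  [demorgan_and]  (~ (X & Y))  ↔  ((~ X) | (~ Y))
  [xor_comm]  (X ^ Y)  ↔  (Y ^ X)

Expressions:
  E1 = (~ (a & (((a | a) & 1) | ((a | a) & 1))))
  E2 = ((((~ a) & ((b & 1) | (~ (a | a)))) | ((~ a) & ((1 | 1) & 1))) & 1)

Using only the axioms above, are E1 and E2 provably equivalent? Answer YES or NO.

YES

(1) (((a | a) & 1) | ((a | a) & 1))  =[or_idem →]=  ((a | a) & 1)    ⊢ (~ (a & ((a | a) & 1)))
(2) ((a | a) & 1)  =[and_true →]=  (a | a)    ⊢ (~ (a & (a | a)))
(3) (a & (a | a))  =[absorb_and →]=  a    ⊢ (~ a)
(4) (~ a)  =[and_true ←]=  ((~ a) & 1)
(5) (~ a)  =[or_idem ←]=  ((~ a) | (~ a))    ⊢ (((~ a) | (~ a)) & 1)
(6) (~ a)  =[absorb_and ←]=  ((~ a) & ((~ a) | b))    ⊢ ((((~ a) & ((~ a) | b)) | (~ a)) & 1)
(7) (~ a)  =[and_true ←]=  ((~ a) & 1)    ⊢ ((((~ a) & ((~ a) | b)) | ((~ a) & 1)) & 1)
(8) b  =[and_true ←]=  (b & 1)    ⊢ ((((~ a) & ((~ a) | (b & 1))) | ((~ a) & 1)) & 1)
(9) ((~ a) | (b & 1))  =[or_comm →]=  ((b & 1) | (~ a))    ⊢ ((((~ a) & ((b & 1) | (~ a))) | ((~ a) & 1)) & 1)
(10) 1  =[and_true ←]=  (1 & 1)    ⊢ ((((~ a) & ((b & 1) | (~ a))) | ((~ a) & (1 & 1))) & 1)
(11) 1  =[or_idem ←]=  (1 | 1)    ⊢ ((((~ a) & ((b & 1) | (~ a))) | ((~ a) & ((1 | 1) & 1))) & 1)
(12) a  =[or_idem ←]=  (a | a)    ⊢ E2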